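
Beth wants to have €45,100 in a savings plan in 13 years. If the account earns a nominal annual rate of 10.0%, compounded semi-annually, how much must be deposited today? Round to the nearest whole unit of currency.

With 2 periods per year: i = 0.05, n = 26.
PV = 45,100 / (1 + 0.05)^26 = 45,100 / 3.555673 = 12,683.9571

€12,684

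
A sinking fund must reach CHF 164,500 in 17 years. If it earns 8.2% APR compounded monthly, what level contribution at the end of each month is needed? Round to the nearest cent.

Periodic rate i = 0.082/12 = 0.00683333; n = 17 × 12 = 204 periods.
FV-annuity factor = 440.762219; PMT = 164500 / 440.762219 = 373.2171

CHF 373.22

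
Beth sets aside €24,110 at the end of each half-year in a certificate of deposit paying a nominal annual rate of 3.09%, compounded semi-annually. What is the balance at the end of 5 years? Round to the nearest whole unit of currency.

€258,572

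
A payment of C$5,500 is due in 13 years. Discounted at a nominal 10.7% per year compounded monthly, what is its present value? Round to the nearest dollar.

C$1,377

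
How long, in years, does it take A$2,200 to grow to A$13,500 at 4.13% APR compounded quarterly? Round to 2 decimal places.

44.15 years

Periodic rate i = 0.0413/4 = 0.010325.
(1+i)^n = 13500/2200 = 6.13636, so n = ln 6.13636 / ln 1.01032 = 176.6181 quarters
= 176.6181/4 years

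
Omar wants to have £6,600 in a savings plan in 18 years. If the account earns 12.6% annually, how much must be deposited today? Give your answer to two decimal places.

£779.57

PV = 6,600 / (1 + 0.126)^18 = 6,600 / 8.466249 = 779.5660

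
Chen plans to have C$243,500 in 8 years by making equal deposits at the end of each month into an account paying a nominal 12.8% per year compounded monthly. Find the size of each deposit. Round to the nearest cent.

i = 0.128/12 = 0.0106667 per month; n = 8·12 = 96.
FV-annuity factor = 165.867361; PMT = 243500 / 165.867361 = 1,468.0405

C$1,468.04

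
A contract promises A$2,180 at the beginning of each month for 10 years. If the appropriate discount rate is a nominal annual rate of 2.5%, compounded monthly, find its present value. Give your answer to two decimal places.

A$231,732.68

i = 0.025/12 = 0.00208333 per month; n = 10·12 = 120.
PV = 2180 × [1 − (1+0.00208333)^(−120)] / 0.00208333 × (1+i) = 2180 × 106.299393 = 231,732.6768
(Beginning-of-period payments → annuity-due factor ×(1+i).)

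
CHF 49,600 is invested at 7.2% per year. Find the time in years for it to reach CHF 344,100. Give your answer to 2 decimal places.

(1+i)^n = 344100/49600 = 6.93750, so n = ln 6.93750 / ln 1.072 = 27.8592 years

27.86 years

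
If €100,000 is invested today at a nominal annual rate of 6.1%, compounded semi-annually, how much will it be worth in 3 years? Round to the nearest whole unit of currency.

Periodic rate i = 0.061/2 = 0.0305; n = 3 × 2 = 6 periods.
100,000 × (1+0.0305)^6 = 100,000 × 1.197534 = 119,753.4342

€119,753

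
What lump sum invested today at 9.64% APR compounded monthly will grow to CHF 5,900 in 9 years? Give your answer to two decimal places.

Periodic rate i = 0.0964/12 = 0.00803333; n = 9 × 12 = 108 periods.
PV = FV·(1+i)^(−n) = 5,900 × 0.421416 = 2,486.3572

CHF 2,486.36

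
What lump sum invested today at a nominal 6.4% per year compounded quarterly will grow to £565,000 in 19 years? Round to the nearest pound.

£169,093

i = 0.064/4 = 0.016 per quarter; n = 19·4 = 76.
PV = FV·(1+i)^(−n) = 565,000 × 0.299280 = 169,093.3950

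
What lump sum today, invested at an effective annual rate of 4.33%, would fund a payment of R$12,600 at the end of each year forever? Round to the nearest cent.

R$290,993.07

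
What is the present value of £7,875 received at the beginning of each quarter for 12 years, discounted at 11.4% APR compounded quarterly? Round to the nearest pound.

£210,434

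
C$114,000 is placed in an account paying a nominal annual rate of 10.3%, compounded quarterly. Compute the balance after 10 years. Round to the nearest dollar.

i = 0.103/4 = 0.02575 per quarter; n = 10·4 = 40.
114,000 × (1+0.02575)^40 = 114,000 × 2.764783 = 315,185.2439

C$315,185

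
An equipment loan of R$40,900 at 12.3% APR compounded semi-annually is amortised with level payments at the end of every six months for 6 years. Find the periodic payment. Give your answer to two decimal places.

Periodic rate i = 0.123/2 = 0.0615; n = 6 × 2 = 12 periods.
PMT = 40900 / ( [1 − (1+0.0615)^(−12)] / 0.0615 ) = 40900 / 8.315327 = 4,918.6278

R$4,918.63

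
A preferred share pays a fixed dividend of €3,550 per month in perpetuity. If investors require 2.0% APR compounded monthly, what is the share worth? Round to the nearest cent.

€2,130,000.00

Periodic rate i = 0.02/12 = 0.00166667.
PV = C/r = 3550/0.00166667 = 2,130,000.0000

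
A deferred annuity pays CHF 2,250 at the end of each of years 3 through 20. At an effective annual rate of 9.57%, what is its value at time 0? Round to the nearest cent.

CHF 15,803.84

PV at t=2 (ordinary 18-year annuity): 2250 × a(18|0.0957) = 2250 × 8.432635 = 18,973.4297
Discount back 2 years: 18,973.4297 × (1+0.0957)^(−2) = 18,973.4297 × 0.832946 = 15,803.8361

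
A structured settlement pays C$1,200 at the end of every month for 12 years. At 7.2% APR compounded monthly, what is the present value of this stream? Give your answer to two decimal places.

C$115,487.53

With 12 periods per year: i = 0.006, n = 144.
Annuity factor a(144|0.006) = 96.239612; PV = 1200 × 96.239612 = 115,487.5344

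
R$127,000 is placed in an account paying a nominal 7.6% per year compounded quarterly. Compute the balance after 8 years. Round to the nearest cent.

R$231,941.04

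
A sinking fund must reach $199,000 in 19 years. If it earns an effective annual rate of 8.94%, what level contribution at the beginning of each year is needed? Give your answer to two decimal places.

$3,994.63

FV-annuity factor × (1+i) = 49.816917; PMT = 199000 / 49.816917 = 3,994.6269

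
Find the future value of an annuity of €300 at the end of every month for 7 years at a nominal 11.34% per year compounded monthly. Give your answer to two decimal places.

Periodic rate i = 0.1134/12 = 0.00945; n = 7 × 12 = 84 periods.
FV = PMT · [(1+i)^n − 1] / i = 300 · 127.360502 = 38,208.1507

€38,208.15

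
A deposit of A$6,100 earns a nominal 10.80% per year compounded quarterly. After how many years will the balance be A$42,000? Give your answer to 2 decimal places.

18.10 years

Periodic rate i = 0.108/4 = 0.027.
(1+i)^n = 42000/6100 = 6.88525, so n = ln 6.88525 / ln 1.027 = 72.4190 quarters
= 72.4190/4 years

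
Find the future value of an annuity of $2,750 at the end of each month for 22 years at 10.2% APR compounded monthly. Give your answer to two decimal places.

With 12 periods per year: i = 0.0085, n = 264.
FV = 2750 × [(1+0.0085)^264 − 1] / 0.0085 = 2750 × 981.407741 = 2,698,871.2871

$2,698,871.29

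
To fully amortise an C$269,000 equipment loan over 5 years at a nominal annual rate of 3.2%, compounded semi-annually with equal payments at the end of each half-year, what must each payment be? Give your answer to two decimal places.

C$29,323.54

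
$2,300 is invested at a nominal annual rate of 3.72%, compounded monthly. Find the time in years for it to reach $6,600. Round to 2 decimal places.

28.38 years

Periodic rate i = 0.0372/12 = 0.0031.
(1+i)^n = 6600/2300 = 2.86957, so n = ln 2.86957 / ln 1.0031 = 340.5786 months
= 340.5786/12 years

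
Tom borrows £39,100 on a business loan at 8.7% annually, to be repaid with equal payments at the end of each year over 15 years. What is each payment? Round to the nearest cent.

£4,765.12

Annuity-PV factor = 8.205452; PMT = 39100 / 8.205452 = 4,765.1245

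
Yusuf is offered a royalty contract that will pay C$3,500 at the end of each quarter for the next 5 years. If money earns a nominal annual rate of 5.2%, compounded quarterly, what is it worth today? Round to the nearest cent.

i = 0.052/4 = 0.013 per quarter; n = 5·4 = 20.
PV = 3500 × [1 − (1+0.013)^(−20)] / 0.013 = 3500 × 17.511957 = 61,291.8488

C$61,291.85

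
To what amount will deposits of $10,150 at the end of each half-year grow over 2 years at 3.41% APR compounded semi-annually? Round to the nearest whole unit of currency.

With 2 periods per year: i = 0.01705, n = 4.
Accumulation factor s(4|0.01705) = 4.103468; FV = 10150 × 4.103468 = 41,650.1978

$41,650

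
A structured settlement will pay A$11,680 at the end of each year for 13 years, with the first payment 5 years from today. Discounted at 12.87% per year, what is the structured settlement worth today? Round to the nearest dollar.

A$44,329

PV at t=4 (ordinary 13-year annuity): 11680 × a(13|0.1287) = 11680 × 6.159731 = 71,945.6538
Discount back 4 years: 71,945.6538 × (1+0.1287)^(−4) = 71,945.6538 × 0.616149 = 44,329.2581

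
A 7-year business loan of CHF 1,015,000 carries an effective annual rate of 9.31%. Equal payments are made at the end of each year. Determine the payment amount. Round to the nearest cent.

Annuity-PV factor = 4.981025; PMT = 1.015e+06 / 4.981025 = 203,773.3270

CHF 203,773.33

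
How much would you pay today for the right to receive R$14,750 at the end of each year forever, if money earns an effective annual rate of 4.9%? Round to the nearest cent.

PV = PMT / i = 14750 / 0.049 = 301,020.4082

R$301,020.41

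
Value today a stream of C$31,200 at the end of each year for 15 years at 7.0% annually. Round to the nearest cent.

C$284,166.92

PV = PMT · [1 − (1+i)^(−n)] / i = 31200 · 9.107914 = 284,166.9170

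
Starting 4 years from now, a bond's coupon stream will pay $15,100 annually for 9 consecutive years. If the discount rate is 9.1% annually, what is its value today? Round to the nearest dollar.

$69,430

PV at t=3 (ordinary 9-year annuity): 15100 × a(9|0.091) = 15100 × 5.970951 = 90,161.3595
Discount back 3 years: 90,161.3595 × (1+0.091)^(−3) = 90,161.3595 × 0.770062 = 69,429.8456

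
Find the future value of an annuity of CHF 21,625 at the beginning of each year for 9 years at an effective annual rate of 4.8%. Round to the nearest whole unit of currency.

FV = PMT · [(1+i)^n − 1] / i × (1+i) = 21625 · 11.461097 = 247,846.2236
(Beginning-of-period payments → annuity-due factor ×(1+i).)

CHF 247,846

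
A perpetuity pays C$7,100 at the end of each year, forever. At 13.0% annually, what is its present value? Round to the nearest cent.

C$54,615.38

PV = PMT / i = 7100 / 0.13 = 54,615.3846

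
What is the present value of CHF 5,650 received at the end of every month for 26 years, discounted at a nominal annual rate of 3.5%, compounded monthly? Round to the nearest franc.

CHF 1,156,362

i = 0.035/12 = 0.00291667 per month; n = 26·12 = 312.
PV = PMT · [1 − (1+i)^(−n)] / i = 5650 · 204.665923 = 1,156,362.4660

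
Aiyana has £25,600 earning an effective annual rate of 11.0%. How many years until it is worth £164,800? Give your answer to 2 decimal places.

17.84 years

(1+i)^n = 164800/25600 = 6.43750, so n = ln 6.43750 / ln 1.11 = 17.8434 years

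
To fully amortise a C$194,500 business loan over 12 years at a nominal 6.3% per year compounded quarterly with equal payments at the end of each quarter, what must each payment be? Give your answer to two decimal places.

C$5,805.31

Periodic rate i = 0.063/4 = 0.01575; n = 12 × 4 = 48 periods.
PMT = 194500 / ( [1 − (1+0.01575)^(−48)] / 0.01575 ) = 194500 / 33.503784 = 5,805.3145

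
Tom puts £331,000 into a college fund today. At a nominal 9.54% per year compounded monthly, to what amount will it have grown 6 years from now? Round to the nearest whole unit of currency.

With 12 periods per year: i = 0.00795, n = 72.
331,000 × (1+0.00795)^72 = 331,000 × 1.768509 = 585,376.4081

£585,376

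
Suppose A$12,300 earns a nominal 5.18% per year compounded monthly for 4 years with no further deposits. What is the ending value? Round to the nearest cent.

A$15,125.07

With 12 periods per year: i = 0.00431667, n = 48.
FV = 12,300 × (1 + 0.00431667)^48 = 15,125.0656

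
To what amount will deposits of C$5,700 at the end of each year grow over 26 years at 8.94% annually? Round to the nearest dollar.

C$526,999

FV = PMT · [(1+i)^n − 1] / i = 5700 · 92.455922 = 526,998.7534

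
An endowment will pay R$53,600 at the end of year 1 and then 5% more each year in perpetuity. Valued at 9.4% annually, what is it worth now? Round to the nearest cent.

PV = D₁/(r − g) = 53600/(0.094 − 0.05) = 1,218,181.8182

R$1,218,181.82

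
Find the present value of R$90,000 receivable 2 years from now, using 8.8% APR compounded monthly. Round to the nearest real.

Periodic rate i = 0.088/12 = 0.00733333; n = 2 × 12 = 24 periods.
PV = FV·(1+i)^(−n) = 90,000 × 0.839157 = 75,524.1042

R$75,524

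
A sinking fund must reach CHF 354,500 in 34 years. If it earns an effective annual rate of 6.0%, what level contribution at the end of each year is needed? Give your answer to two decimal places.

FV-annuity factor = 104.183755; PMT = 354500 / 104.183755 = 3,402.6418

CHF 3,402.64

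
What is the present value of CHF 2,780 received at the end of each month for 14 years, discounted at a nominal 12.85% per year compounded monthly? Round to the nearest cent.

Periodic rate i = 0.1285/12 = 0.0107083; n = 14 × 12 = 168 periods.
Annuity factor a(168|0.0107083) = 77.784808; PV = 2780 × 77.784808 = 216,241.7656

CHF 216,241.77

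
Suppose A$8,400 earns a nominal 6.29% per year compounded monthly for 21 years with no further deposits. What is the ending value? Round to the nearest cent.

i = 0.0629/12 = 0.00524167 per month; n = 21·12 = 252.
FV = PV·(1+i)^n = 8,400 × 3.733889 = 31,364.6636

A$31,364.66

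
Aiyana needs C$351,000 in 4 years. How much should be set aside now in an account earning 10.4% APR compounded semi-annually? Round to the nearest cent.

Periodic rate i = 0.104/2 = 0.052; n = 4 × 2 = 8 periods.
Discount factor = (1+0.052)^(−8) = 0.666613; PV = 351,000 × 0.666613 = 233,981.3260

C$233,981.33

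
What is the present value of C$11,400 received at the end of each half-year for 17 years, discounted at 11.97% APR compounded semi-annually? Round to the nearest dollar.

C$164,081

i = 0.1197/2 = 0.05985 per half-year; n = 17·2 = 34.
Annuity factor a(34|0.05985) = 14.393037; PV = 11400 × 14.393037 = 164,080.6259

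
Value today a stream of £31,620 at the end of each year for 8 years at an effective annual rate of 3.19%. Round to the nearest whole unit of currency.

PV = PMT · [1 − (1+i)^(−n)] / i = 31620 · 6.963768 = 220,194.3342

£220,194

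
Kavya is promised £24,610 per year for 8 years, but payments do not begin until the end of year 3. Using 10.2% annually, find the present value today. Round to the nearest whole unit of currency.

£107,330

PV at t=2 (ordinary 8-year annuity): 24610 × a(8|0.102) = 24610 × 5.296304 = 130,342.0391
Discount back 2 years: 130,342.0391 × (1+0.102)^(−2) = 130,342.0391 × 0.823449 = 107,330.0476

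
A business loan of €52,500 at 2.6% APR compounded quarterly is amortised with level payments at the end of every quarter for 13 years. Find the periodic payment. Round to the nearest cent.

€1,193.08

With 4 periods per year: i = 0.0065, n = 52.
Annuity-PV factor = 44.003726; PMT = 52500 / 44.003726 = 1,193.0808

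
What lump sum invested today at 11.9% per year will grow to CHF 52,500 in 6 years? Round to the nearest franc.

PV = 52,500 / (1 + 0.119)^6 = 52,500 / 1.963272 = 26,741.0702

CHF 26,741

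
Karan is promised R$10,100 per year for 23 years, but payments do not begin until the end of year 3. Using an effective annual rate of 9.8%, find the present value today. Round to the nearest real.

PV at t=2 (ordinary 23-year annuity): 10100 × a(23|0.098) = 10100 × 9.015798 = 91,059.5602
PV₀ = 91,059.5602 / (1+0.098)^2 = 91,059.5602 / 1.205604 = 75,530.2406

R$75,530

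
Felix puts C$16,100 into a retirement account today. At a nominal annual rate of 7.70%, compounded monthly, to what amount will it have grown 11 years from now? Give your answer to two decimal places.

C$37,454.00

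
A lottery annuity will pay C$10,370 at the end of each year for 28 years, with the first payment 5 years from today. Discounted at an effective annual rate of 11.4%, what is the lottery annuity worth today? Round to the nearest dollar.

C$56,191

Value one period before first payment (t=4): 10370 × [1 − (1+0.114)^(−28)] / 0.114 = 10370 × 8.345046 = 86,538.1259
PV₀ = 86,538.1259 / (1+0.114)^4 = 86,538.1259 / 1.540071 = 56,190.9950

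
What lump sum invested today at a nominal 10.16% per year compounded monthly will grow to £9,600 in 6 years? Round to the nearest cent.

i = 0.1016/12 = 0.00846667 per month; n = 6·12 = 72.
PV = 9,600 / (1 + 0.00846667)^72 = 9,600 / 1.834980 = 5,231.6633

£5,231.66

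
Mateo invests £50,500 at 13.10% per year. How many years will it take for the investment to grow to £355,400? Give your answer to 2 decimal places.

n = ln(355400/50500) / ln(1+0.131) = ln(7.03762) / 0.123102 = 15.8508 years

15.85 years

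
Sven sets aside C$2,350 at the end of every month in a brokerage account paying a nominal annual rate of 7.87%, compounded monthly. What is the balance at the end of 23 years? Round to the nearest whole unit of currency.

With 12 periods per year: i = 0.00655833, n = 276.
FV = PMT · [(1+i)^n − 1] / i = 2350 · 773.832261 = 1,818,505.8137

C$1,818,506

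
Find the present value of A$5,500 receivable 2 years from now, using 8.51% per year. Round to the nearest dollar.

A$4,671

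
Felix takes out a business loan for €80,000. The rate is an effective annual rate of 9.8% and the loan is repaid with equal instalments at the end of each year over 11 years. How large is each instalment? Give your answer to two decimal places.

€12,203.87

Annuity-PV factor = 6.555297; PMT = 80000 / 6.555297 = 12,203.8704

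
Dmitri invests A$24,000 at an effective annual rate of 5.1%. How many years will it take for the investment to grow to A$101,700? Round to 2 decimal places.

(1+i)^n = 101700/24000 = 4.23750, so n = ln 4.23750 / ln 1.051 = 29.0292 years

29.03 years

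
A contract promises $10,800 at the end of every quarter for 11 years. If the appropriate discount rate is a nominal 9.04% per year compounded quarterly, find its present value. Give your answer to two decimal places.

With 4 periods per year: i = 0.0226, n = 44.
Annuity factor a(44|0.0226) = 27.696306; PV = 10800 × 27.696306 = 299,120.1065

$299,120.11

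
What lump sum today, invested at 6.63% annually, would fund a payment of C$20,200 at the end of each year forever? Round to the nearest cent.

C$304,675.72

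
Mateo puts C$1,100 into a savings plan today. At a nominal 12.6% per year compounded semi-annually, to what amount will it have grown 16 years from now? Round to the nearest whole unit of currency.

C$7,771

With 2 periods per year: i = 0.063, n = 32.
FV = 1,100 × (1 + 0.063)^32 = 7,770.6465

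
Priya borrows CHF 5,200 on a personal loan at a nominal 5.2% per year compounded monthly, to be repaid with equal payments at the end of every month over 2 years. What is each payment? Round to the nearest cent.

CHF 228.60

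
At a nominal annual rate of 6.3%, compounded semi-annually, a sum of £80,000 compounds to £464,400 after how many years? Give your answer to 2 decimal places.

Periodic rate i = 0.063/2 = 0.0315.
n = ln(464400/80000) / ln(1+0.0315) = ln(5.80500) / 0.031014 = 56.7072 half-years
= 56.7072/2 years

28.35 years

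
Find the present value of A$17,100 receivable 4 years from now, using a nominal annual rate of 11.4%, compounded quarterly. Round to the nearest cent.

A$10,907.55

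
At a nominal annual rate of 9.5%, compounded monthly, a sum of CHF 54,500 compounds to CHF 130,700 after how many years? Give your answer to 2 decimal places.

Periodic rate i = 0.095/12 = 0.00791667.
n = ln(130700/54500) / ln(1+0.00791667) = ln(2.39817) / 0.007885 = 110.9257 months
= 110.9257/12 years

9.24 years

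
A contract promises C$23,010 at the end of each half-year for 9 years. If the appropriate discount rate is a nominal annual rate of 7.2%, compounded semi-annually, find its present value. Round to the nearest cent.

i = 0.072/2 = 0.036 per half-year; n = 9·2 = 18.
PV = 23010 × [1 − (1+0.036)^(−18)] / 0.036 = 23010 × 13.081008 = 300,993.9857

C$300,993.99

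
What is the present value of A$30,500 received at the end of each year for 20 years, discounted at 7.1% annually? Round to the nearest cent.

A$320,621.23

PV = 30500 × [1 − (1+0.071)^(−20)] / 0.071 = 30500 × 10.512172 = 320,621.2332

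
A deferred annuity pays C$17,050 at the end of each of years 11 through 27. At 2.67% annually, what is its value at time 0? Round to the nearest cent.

PV at t=10 (ordinary 17-year annuity): 17050 × a(17|0.0267) = 17050 × 13.522881 = 230,565.1254
PV₀ = 230,565.1254 / (1+0.0267)^10 = 230,565.1254 / 1.301474 = 177,156.8696

C$177,156.87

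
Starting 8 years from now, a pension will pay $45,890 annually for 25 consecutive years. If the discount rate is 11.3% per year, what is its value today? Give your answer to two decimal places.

$178,736.82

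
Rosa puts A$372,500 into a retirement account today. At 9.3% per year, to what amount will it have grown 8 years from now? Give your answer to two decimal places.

A$758,730.55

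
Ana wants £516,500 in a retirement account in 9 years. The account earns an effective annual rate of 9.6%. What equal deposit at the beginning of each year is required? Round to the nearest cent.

£35,292.28

PMT = 516500 / ( [(1+0.096)^9 − 1] / 0.096 × (1+i) ) = 516500 / 14.634928 = 35,292.2822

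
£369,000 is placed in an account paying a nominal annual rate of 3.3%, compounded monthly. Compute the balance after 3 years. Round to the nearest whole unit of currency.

Periodic rate i = 0.033/12 = 0.00275; n = 3 × 12 = 36 periods.
FV = 369,000 × (1 + 0.00275)^36 = 407,345.1124

£407,345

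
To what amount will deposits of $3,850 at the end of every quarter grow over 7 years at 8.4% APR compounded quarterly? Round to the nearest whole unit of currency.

$144,733

i = 0.084/4 = 0.021 per quarter; n = 7·4 = 28.
FV = PMT · [(1+i)^n − 1] / i = 3850 · 37.593095 = 144,733.4143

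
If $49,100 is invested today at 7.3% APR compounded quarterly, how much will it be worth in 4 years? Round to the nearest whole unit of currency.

$65,577

With 4 periods per year: i = 0.01825, n = 16.
FV = PV·(1+i)^n = 49,100 × 1.335582 = 65,577.0978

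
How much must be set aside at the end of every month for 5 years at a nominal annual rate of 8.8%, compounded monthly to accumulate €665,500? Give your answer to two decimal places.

€8,869.84

Periodic rate i = 0.088/12 = 0.00733333; n = 5 × 12 = 60 periods.
FV-annuity factor = 75.029504; PMT = 665500 / 75.029504 = 8,869.8440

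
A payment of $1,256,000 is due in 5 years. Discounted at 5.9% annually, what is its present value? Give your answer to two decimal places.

$942,995.97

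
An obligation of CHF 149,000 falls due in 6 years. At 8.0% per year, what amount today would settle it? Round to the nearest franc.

CHF 93,895

PV = FV·(1+i)^(−n) = 149,000 × 0.630170 = 93,895.2744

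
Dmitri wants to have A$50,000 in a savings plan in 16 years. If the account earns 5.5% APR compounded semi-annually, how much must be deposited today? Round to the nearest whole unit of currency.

A$20,987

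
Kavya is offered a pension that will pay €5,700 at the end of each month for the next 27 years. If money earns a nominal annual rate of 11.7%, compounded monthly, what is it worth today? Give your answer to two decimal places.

€559,405.03

Periodic rate i = 0.117/12 = 0.00975; n = 27 × 12 = 324 periods.
Annuity factor a(324|0.00975) = 98.141233; PV = 5700 × 98.141233 = 559,405.0272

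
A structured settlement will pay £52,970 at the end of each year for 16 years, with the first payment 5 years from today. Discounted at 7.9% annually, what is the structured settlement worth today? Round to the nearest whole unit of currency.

Value one period before first payment (t=4): 52970 × [1 − (1+0.079)^(−16)] / 0.079 = 52970 × 8.908241 = 471,869.5033
Discount back 4 years: 471,869.5033 × (1+0.079)^(−4) = 471,869.5033 × 0.737758 = 348,125.7364

£348,126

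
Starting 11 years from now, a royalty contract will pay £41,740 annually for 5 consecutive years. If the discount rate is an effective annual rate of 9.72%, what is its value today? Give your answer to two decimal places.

£63,028.52

PV at t=10 (ordinary 5-year annuity): 41740 × a(5|0.0972) = 41740 × 3.818059 = 159,365.7824
Discount back 10 years: 159,365.7824 × (1+0.0972)^(−10) = 159,365.7824 × 0.395496 = 63,028.5172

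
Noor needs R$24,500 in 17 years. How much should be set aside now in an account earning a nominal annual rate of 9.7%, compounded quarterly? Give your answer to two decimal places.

Periodic rate i = 0.097/4 = 0.02425; n = 17 × 4 = 68 periods.
Discount factor = (1+0.02425)^(−68) = 0.196062; PV = 24,500 × 0.196062 = 4,803.5238

R$4,803.52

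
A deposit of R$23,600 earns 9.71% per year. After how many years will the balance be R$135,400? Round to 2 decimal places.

18.85 years

(1+i)^n = 135400/23600 = 5.73729, so n = ln 5.73729 / ln 1.0971 = 18.8516 years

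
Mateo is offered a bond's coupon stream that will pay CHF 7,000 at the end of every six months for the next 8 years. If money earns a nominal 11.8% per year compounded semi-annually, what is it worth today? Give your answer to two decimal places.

CHF 71,229.62

i = 0.118/2 = 0.059 per half-year; n = 8·2 = 16.
PV = 7000 × [1 − (1+0.059)^(−16)] / 0.059 = 7000 × 10.175660 = 71,229.6233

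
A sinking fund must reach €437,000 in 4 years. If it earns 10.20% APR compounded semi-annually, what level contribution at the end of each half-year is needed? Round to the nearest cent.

€45,600.01

Periodic rate i = 0.102/2 = 0.051; n = 4 × 2 = 8 periods.
FV-annuity factor = 9.583330; PMT = 437000 / 9.583330 = 45,600.0148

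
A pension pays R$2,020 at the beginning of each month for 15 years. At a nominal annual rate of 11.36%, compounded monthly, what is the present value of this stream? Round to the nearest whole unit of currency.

R$175,892

With 12 periods per year: i = 0.00946667, n = 180.
PV = PMT · [1 − (1+i)^(−n)] / i × (1+i) = 2020 · 87.075192 = 175,891.8888
Payments are at the start of each period, so multiply by (1+i).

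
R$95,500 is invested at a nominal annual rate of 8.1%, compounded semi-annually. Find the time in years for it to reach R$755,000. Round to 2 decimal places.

Periodic rate i = 0.081/2 = 0.0405.
(1+i)^n = 755000/95500 = 7.90576, so n = ln 7.90576 / ln 1.0405 = 52.0786 half-years
= 52.0786/2 years

26.04 years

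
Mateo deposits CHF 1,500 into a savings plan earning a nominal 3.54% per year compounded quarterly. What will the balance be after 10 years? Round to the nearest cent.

CHF 2,133.81

Periodic rate i = 0.0354/4 = 0.00885; n = 10 × 4 = 40 periods.
FV = 1,500 × (1 + 0.00885)^40 = 2,133.8073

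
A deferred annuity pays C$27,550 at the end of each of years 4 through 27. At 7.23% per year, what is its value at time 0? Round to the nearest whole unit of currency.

C$251,185

Value one period before first payment (t=3): 27550 × [1 − (1+0.0723)^(−24)] / 0.0723 = 27550 × 11.241434 = 309,701.5067
Discount back 3 years: 309,701.5067 × (1+0.0723)^(−3) = 309,701.5067 × 0.811056 = 251,185.4044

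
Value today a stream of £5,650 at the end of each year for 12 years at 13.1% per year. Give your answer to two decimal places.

£33,284.54

PV = PMT · [1 − (1+i)^(−n)] / i = 5650 · 5.891069 = 33,284.5404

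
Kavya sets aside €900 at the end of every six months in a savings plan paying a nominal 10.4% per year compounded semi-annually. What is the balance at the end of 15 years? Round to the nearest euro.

i = 0.104/2 = 0.052 per half-year; n = 15·2 = 30.
FV = 900 × [(1+0.052)^30 − 1] / 0.052 = 900 × 68.766430 = 61,889.7872

€61,890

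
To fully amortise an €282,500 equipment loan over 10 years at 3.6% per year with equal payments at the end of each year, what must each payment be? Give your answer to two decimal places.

PMT = 282500 / ( [1 − (1+0.036)^(−10)] / 0.036 ) = 282500 / 8.274844 = 34,139.6162

€34,139.62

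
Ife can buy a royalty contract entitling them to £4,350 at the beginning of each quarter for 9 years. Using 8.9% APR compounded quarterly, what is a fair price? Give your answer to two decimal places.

£109,353.22

With 4 periods per year: i = 0.02225, n = 36.
PV = PMT · [1 − (1+i)^(−n)] / i × (1+i) = 4350 · 25.138672 = 109,353.2237
(Beginning-of-period payments → annuity-due factor ×(1+i).)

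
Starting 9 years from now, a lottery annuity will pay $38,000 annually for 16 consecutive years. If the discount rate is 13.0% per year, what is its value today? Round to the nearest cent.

$94,396.28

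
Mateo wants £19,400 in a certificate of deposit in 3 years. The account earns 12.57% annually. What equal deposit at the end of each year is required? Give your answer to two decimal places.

£5,717.82

FV-annuity factor = 3.392900; PMT = 19400 / 3.392900 = 5,717.8217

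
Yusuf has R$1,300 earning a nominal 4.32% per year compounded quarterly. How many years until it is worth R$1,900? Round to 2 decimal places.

Periodic rate i = 0.0432/4 = 0.0108.
(1+i)^n = 1900/1300 = 1.46154, so n = ln 1.46154 / ln 1.0108 = 35.3273 quarters
= 35.3273/4 years

8.83 years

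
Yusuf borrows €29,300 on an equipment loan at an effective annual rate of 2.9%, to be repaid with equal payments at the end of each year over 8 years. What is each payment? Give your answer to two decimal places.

€4,156.38

PMT = 29300 / ( [1 − (1+0.029)^(−8)] / 0.029 ) = 29300 / 7.049399 = 4,156.3830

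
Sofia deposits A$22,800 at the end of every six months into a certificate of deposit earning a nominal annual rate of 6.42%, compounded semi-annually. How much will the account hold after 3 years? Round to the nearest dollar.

A$148,260

i = 0.0642/2 = 0.0321 per half-year; n = 3·2 = 6.
FV = 22800 × [(1+0.0321)^6 − 1] / 0.0321 = 22800 × 6.502611 = 148,259.5250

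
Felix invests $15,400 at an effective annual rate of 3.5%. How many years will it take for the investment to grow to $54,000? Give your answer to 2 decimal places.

36.47 years

n = ln(54000/15400) / ln(1+0.035) = ln(3.50649) / 0.034401 = 36.4699 years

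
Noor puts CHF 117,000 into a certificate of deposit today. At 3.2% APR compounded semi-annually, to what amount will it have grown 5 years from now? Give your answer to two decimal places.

CHF 137,126.99

Periodic rate i = 0.032/2 = 0.016; n = 5 × 2 = 10 periods.
FV = PV·(1+i)^n = 117,000 × 1.172026 = 137,126.9894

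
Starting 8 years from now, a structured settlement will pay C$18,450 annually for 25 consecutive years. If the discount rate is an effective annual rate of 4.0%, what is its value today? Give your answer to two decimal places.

C$219,029.12

PV at t=7 (ordinary 25-year annuity): 18450 × a(25|0.04) = 18450 × 15.622080 = 288,227.3750
Discount back 7 years: 288,227.3750 × (1+0.04)^(−7) = 288,227.3750 × 0.759918 = 219,029.1165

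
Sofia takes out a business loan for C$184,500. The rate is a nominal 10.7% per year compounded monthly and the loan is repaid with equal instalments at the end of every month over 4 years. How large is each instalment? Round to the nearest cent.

i = 0.107/12 = 0.00891667 per month; n = 4·12 = 48.
PMT = 184500 / ( [1 − (1+0.00891667)^(−48)] / 0.00891667 ) = 184500 / 38.910392 = 4,741.6639

C$4,741.66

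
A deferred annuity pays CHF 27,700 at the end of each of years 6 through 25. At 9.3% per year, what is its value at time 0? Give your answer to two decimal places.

CHF 158,692.34

PV at t=5 (ordinary 20-year annuity): 27700 × a(20|0.093) = 27700 × 8.936697 = 247,546.4977
PV₀ = 247,546.4977 / (1+0.093)^5 = 247,546.4977 / 1.559915 = 158,692.3445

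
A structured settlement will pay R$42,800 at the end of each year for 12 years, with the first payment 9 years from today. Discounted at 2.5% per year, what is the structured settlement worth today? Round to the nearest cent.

R$360,334.28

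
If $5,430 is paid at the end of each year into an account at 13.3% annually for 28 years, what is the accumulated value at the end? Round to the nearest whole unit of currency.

FV = 5430 × [(1+0.133)^28 − 1] / 0.133 = 5430 × 240.557823 = 1,306,228.9762

$1,306,229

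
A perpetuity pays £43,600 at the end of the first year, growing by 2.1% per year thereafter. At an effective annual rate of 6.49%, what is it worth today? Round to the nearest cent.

PV = PMT / (i − g) = 43600 / (0.0649 − 0.021) = 43600 / 0.043900 = 993,166.2870

£993,166.29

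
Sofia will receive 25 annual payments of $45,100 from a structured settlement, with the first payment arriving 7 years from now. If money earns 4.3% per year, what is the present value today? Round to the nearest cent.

$530,331.44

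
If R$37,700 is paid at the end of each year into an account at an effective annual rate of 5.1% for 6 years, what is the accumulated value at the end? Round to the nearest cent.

FV = PMT · [(1+i)^n − 1] / i = 37700 · 6.819051 = 257,078.2114

R$257,078.21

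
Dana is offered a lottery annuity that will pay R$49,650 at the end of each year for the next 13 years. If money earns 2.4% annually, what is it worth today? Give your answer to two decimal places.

R$548,872.54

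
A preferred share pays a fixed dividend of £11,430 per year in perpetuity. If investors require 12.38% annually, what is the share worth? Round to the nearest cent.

£92,326.33

PV = PMT / i = 11430 / 0.1238 = 92,326.3328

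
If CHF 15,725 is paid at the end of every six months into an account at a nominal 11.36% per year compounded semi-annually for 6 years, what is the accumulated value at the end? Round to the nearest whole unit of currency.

i = 0.1136/2 = 0.0568 per half-year; n = 6·2 = 12.
Accumulation factor s(12|0.0568) = 16.558099; FV = 15725 × 16.558099 = 260,376.1105

CHF 260,376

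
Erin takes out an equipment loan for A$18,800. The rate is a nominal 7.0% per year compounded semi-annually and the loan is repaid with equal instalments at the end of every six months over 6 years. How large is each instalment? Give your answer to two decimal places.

A$1,945.50

i = 0.07/2 = 0.035 per half-year; n = 6·2 = 12.
Annuity-PV factor = 9.663334; PMT = 18800 / 9.663334 = 1,945.4982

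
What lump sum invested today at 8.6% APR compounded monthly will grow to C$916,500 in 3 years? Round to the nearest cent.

Periodic rate i = 0.086/12 = 0.00716667; n = 3 × 12 = 36 periods.
PV = 916,500 / (1 + 0.00716667)^36 = 916,500 / 1.293148 = 708,735.3423

C$708,735.34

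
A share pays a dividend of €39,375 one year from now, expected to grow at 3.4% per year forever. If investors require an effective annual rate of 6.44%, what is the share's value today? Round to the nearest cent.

€1,295,230.26

PV = D₁/(r − g) = 39375/(0.0644 − 0.034) = 1,295,230.2632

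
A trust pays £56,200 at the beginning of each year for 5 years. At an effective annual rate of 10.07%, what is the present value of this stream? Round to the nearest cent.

Annuity factor a(5|0.1007) × (1+i) = 4.165068; PV = 56200 × 4.165068 = 234,076.8296
Payments are at the start of each period, so multiply by (1+i).

£234,076.83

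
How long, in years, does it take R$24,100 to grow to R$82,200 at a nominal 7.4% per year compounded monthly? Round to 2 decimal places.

Periodic rate i = 0.074/12 = 0.00616667.
n = ln(82200/24100) / ln(1+0.00616667) = ln(3.41079) / 0.006148 = 199.5766 months
= 199.5766/12 years

16.63 years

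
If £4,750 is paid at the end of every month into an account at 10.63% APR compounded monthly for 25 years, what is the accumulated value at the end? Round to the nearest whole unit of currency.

£7,021,615

Periodic rate i = 0.1063/12 = 0.00885833; n = 25 × 12 = 300 periods.
FV = PMT · [(1+i)^n − 1] / i = 4750 · 1478.234710 = 7,021,614.8708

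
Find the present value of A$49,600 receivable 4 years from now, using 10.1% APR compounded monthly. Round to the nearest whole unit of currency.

With 12 periods per year: i = 0.00841667, n = 48.
PV = 49,600 / (1 + 0.00841667)^48 = 49,600 / 1.495274 = 33,171.1831

A$33,171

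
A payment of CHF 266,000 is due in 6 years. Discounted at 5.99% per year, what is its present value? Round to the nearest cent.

PV = 266,000 / (1 + 0.0599)^6 = 266,000 / 1.417716 = 187,625.6819

CHF 187,625.68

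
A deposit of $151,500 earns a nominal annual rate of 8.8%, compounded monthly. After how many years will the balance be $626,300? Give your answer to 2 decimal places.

Periodic rate i = 0.088/12 = 0.00733333.
(1+i)^n = 626300/151500 = 4.13399, so n = ln 4.13399 / ln 1.00733 = 194.2420 months
= 194.2420/12 years

16.19 years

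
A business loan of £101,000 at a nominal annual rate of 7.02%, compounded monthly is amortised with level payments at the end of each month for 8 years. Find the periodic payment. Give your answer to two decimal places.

£1,378.01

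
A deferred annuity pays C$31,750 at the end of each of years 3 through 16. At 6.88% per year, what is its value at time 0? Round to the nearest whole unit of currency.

C$244,830

Value one period before first payment (t=2): 31750 × [1 − (1+0.0688)^(−14)] / 0.0688 = 31750 × 8.808752 = 279,677.8777
PV₀ = 279,677.8777 / (1+0.0688)^2 = 279,677.8777 / 1.142333 = 244,830.3341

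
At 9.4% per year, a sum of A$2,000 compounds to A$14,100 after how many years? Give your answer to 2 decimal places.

21.74 years

n = ln(14100/2000) / ln(1+0.094) = ln(7.05000) / 0.089841 = 21.7388 years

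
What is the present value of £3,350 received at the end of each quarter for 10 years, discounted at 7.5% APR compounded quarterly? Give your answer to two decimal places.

Periodic rate i = 0.075/4 = 0.01875; n = 10 × 4 = 40 periods.
PV = 3350 × [1 − (1+0.01875)^(−40)] / 0.01875 = 3350 × 27.964888 = 93,682.3738

£93,682.37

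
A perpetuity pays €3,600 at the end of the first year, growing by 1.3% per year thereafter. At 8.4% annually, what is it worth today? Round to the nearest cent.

€50,704.23

PV = D₁/(r − g) = 3600/(0.084 − 0.013) = 50,704.2254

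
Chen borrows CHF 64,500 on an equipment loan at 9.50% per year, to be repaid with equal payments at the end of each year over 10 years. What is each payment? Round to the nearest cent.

CHF 10,272.67

Annuity-PV factor = 6.278798; PMT = 64500 / 6.278798 = 10,272.6668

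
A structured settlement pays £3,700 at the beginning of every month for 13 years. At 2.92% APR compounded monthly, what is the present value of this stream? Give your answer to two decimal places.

£480,975.62

Periodic rate i = 0.0292/12 = 0.00243333; n = 13 × 12 = 156 periods.
PV = PMT · [1 − (1+i)^(−n)] / i × (1+i) = 3700 · 129.993412 = 480,975.6235
(annuity-due: payments at period start, so ×(1+i).)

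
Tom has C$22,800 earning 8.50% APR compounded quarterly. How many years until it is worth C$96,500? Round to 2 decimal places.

Periodic rate i = 0.085/4 = 0.02125.
(1+i)^n = 96500/22800 = 4.23246, so n = ln 4.23246 / ln 1.02125 = 68.6145 quarters
= 68.6145/4 years

17.15 years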